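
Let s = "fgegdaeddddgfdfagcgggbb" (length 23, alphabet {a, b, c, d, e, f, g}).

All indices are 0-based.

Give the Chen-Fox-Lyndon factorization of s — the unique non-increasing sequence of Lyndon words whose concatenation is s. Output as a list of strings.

["fg", "eg", "d", "aeddddgfdfagcgggbb"]

emit factor 1: 'fg' (i=0, period=2)
emit factor 2: 'eg' (i=2, period=2)
emit factor 3: 'd' (i=4, period=1)
emit factor 4: 'aeddddgfdfagcgggbb' (i=5, period=18)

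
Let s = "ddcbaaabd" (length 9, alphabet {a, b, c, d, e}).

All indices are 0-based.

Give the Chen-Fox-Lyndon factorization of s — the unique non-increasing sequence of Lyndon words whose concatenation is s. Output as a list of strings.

emit factor 1: 'd' (i=0, period=1)
emit factor 2: 'd' (i=1, period=1)
emit factor 3: 'c' (i=2, period=1)
emit factor 4: 'b' (i=3, period=1)
emit factor 5: 'aaabd' (i=4, period=5)

["d", "d", "c", "b", "aaabd"]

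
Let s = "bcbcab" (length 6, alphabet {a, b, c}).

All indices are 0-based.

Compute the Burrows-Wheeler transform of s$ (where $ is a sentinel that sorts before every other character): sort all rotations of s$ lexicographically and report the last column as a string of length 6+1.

rank  rotation last
    0  $bcbcab  b
    1  ab$bcbc  c
    2  b$bcbca  a
    3  bcab$bc  c
    4  bcbcab$  $
    5  cab$bcb  b
    6  cbcab$b  b

bcac$bb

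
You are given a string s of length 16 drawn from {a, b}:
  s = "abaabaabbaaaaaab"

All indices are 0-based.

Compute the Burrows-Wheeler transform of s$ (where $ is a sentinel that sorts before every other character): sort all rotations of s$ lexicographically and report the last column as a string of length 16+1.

bbaaaabba$aaabaaa

rank  rotation           last
    0  $abaabaabbaaaaaab  b
    1  aaaaaab$abaabaabb  b
    2  aaaaab$abaabaabba  a
    3  aaaab$abaabaabbaa  a
    4  aaab$abaabaabbaaa  a
    5  aab$abaabaabbaaaa  a
    6  aabaabbaaaaaab$ab  b
    7  aabbaaaaaab$abaab  b
    8  ab$abaabaabbaaaaa  a
    9  abaabaabbaaaaaab$  $
   10  abaabbaaaaaab$aba  a
   11  abbaaaaaab$abaaba  a
   12  b$abaabaabbaaaaaa  a
   13  baaaaaab$abaabaab  b
   14  baabaabbaaaaaab$a  a
   15  baabbaaaaaab$abaa  a
   16  bbaaaaaab$abaabaa  a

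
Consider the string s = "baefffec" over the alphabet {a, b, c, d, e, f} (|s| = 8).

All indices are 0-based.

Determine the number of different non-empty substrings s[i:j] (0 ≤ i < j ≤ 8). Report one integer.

32

sorted suffixes:
  #0 SA[0]=1  'aefffec'
  #1 SA[1]=0  'baefffec'
  #2 SA[2]=7  'c'
  #3 SA[3]=6  'ec'
  #4 SA[4]=2  'efffec'
  #5 SA[5]=5  'fec'
  #6 SA[6]=4  'ffec'
  #7 SA[7]=3  'fffec'

SA = [1, 0, 7, 6, 2, 5, 4, 3]
[i] adj suffixes → lcp
  [1] 1/0 → 0 ('')
  [2] 0/7 → 0 ('')
  [3] 7/6 → 0 ('')
  [4] 6/2 → 1 ('e')
  [5] 2/5 → 0 ('')
  [6] 5/4 → 1 ('f')
  [7] 4/3 → 2 ('ff')

n(n+1)/2 = 8·9/2 = 36
Σ LCP = 0 + 0 + 0 + 0 + 1 + 0 + 1 + 2 = 4
distinct = 36 − 4 = 32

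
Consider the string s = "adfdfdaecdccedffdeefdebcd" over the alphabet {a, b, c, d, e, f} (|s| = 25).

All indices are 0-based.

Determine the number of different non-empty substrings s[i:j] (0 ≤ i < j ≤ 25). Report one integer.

297

sorted suffixes:
  #0 SA[0]=0  'adfdfdaecdccedffdeefdebcd'
  #1 SA[1]=6  'aecdccedffdeefdebcd'
  #2 SA[2]=22  'bcd'
  #3 SA[3]=10  'ccedffdeefdebcd'
  #4 SA[4]=23  'cd'
  #5 SA[5]=8  'cdccedffdeefdebcd'
  #6 SA[6]=11  'cedffdeefdebcd'
  #7 SA[7]=24  'd'
  #8 SA[8]=5  'daecdccedffdeefdebcd'
  #9 SA[9]=9  'dccedffdeefdebcd'
  #10 SA[10]=20  'debcd'
  #11 SA[11]=16  'deefdebcd'
  #12 SA[12]=3  'dfdaecdccedffdeefdebcd'
  #13 SA[13]=1  'dfdfdaecdccedffdeefdebcd'
  #14 SA[14]=13  'dffdeefdebcd'
  #15 SA[15]=21  'ebcd'
  #16 SA[16]=7  'ecdccedffdeefdebcd'
  #17 SA[17]=12  'edffdeefdebcd'
  #18 SA[18]=17  'eefdebcd'
  #19 SA[19]=18  'efdebcd'
  #20 SA[20]=4  'fdaecdccedffdeefdebcd'
  #21 SA[21]=19  'fdebcd'
  #22 SA[22]=15  'fdeefdebcd'
  #23 SA[23]=2  'fdfdaecdccedffdeefdebcd'
  #24 SA[24]=14  'ffdeefdebcd'

SA = [0, 6, 22, 10, 23, 8, 11, 24, 5, 9, 20, 16, 3, 1, 13, 21, 7, 12, 17, 18, 4, 19, 15, 2, 14]
i: (SA[i-1],SA[i]) lcp shared
  1: (0,6) 1 'a'
  2: (6,22) 0 ''
  3: (22,10) 0 ''
  4: (10,23) 1 'c'
  5: (23,8) 2 'cd'
  6: (8,11) 1 'c'
  7: (11,24) 0 ''
  8: (24,5) 1 'd'
  9: (5,9) 1 'd'
  10: (9,20) 1 'd'
  11: (20,16) 2 'de'
  12: (16,3) 1 'd'
  13: (3,1) 3 'dfd'
  14: (1,13) 2 'df'
  15: (13,21) 0 ''
  16: (21,7) 1 'e'
  17: (7,12) 1 'e'
  18: (12,17) 1 'e'
  19: (17,18) 1 'e'
  20: (18,4) 0 ''
  21: (4,19) 2 'fd'
  22: (19,15) 3 'fde'
  23: (15,2) 2 'fd'
  24: (2,14) 1 'f'

n(n+1)/2 = 25·26/2 = 325
Σ LCP = 0 + 1 + 0 + 0 + 1 + 2 + 1 + 0 + 1 + 1 + 1 + 2 + 1 + 3 + 2 + 0 + 1 + 1 + 1 + 1 + 0 + 2 + 3 + 2 + 1 = 28
distinct = 325 − 28 = 297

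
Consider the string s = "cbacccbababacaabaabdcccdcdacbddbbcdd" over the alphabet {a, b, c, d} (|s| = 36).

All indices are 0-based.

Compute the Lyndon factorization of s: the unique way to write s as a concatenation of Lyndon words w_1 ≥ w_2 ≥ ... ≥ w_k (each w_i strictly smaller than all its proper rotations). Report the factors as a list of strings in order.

emit factor 1: 'c' (i=0, period=1)
emit factor 2: 'b' (i=1, period=1)
emit factor 3: 'acccb' (i=2, period=5)
emit factor 4: 'ababac' (i=7, period=6)
emit factor 5: 'aabaabdcccdcdacbddbbcdd' (i=13, period=23)

["c", "b", "acccb", "ababac", "aabaabdcccdcdacbddbbcdd"]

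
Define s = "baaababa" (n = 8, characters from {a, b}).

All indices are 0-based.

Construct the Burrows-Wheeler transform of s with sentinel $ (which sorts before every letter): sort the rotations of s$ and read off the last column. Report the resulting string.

abbabaa$a

rank  rotation   last
    0  $baaababa  a
    1  a$baaabab  b
    2  aaababa$b  b
    3  aababa$ba  a
    4  aba$baaab  b
    5  ababa$baa  a
    6  ba$baaaba  a
    7  baaababa$  $
    8  baba$baaa  a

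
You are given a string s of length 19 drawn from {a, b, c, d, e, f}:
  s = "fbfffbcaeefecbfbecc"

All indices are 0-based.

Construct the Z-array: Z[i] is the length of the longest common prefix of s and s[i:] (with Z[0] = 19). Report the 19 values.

Z[0]=19
i=1: fresh scan; Z[1]=0
i=2: fresh scan; Z[2]=1 scan→box=[2,3)
i=3: fresh scan; Z[3]=1 scan→box=[3,4)
i=4: fresh scan; Z[4]=2 scan→box=[4,6)
i=5: min(r-i=1, Z[1]=0)=0; Z[5]=0
i=6: fresh scan; Z[6]=0
i=7: fresh scan; Z[7]=0
i=8: fresh scan; Z[8]=0
i=9: fresh scan; Z[9]=0
i=10: fresh scan; Z[10]=1 scan→box=[10,11)
i=11: fresh scan; Z[11]=0
i=12: fresh scan; Z[12]=0
i=13: fresh scan; Z[13]=0
i=14: fresh scan; Z[14]=2 scan→box=[14,16)
i=15: min(r-i=1, Z[1]=0)=0; Z[15]=0
i=16: fresh scan; Z[16]=0
i=17: fresh scan; Z[17]=0
i=18: fresh scan; Z[18]=0

[19, 0, 1, 1, 2, 0, 0, 0, 0, 0, 1, 0, 0, 0, 2, 0, 0, 0, 0]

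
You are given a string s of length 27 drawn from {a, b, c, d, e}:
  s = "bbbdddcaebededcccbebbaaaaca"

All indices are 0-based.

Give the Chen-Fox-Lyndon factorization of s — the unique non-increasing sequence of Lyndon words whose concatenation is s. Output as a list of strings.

emit factor 1: 'bbbdddc' (i=0, period=7)
emit factor 2: 'aebededcccbebb' (i=7, period=14)
emit factor 3: 'aaaac' (i=21, period=5)
emit factor 4: 'a' (i=26, period=1)

["bbbdddc", "aebededcccbebb", "aaaac", "a"]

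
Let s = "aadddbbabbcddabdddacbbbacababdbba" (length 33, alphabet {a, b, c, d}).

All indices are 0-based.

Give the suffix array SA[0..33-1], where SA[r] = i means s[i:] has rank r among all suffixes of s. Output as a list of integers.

[32, 0, 25, 7, 27, 13, 23, 18, 1, 31, 6, 26, 22, 30, 5, 21, 20, 8, 9, 28, 14, 24, 19, 10, 12, 17, 29, 4, 11, 16, 3, 15, 2]

rank→(start, suffix):
  0 → (32, 'a')
  1 → (0, 'aadddbbabbcddabdddacbbbacababdbba')
  2 → (25, 'ababdbba')
  3 → (7, 'abbcddabdddacbbbacababdbba')
  4 → (27, 'abdbba')
  5 → (13, 'abdddacbbbacababdbba')
  6 → (23, 'acababdbba')
  7 → (18, 'acbbbacababdbba')
  8 → (1, 'adddbbabbcddabdddacbbbacababdbba')
  9 → (31, 'ba')
  10 → (6, 'babbcddabdddacbbbacababdbba')
  11 → (26, 'babdbba')
  12 → (22, 'bacababdbba')
  13 → (30, 'bba')
  14 → (5, 'bbabbcddabdddacbbbacababdbba')
  15 → (21, 'bbacababdbba')
  16 → (20, 'bbbacababdbba')
  17 → (8, 'bbcddabdddacbbbacababdbba')
  18 → (9, 'bcddabdddacbbbacababdbba')
  19 → (28, 'bdbba')
  20 → (14, 'bdddacbbbacababdbba')
  21 → (24, 'cababdbba')
  22 → (19, 'cbbbacababdbba')
  23 → (10, 'cddabdddacbbbacababdbba')
  24 → (12, 'dabdddacbbbacababdbba')
  25 → (17, 'dacbbbacababdbba')
  26 → (29, 'dbba')
  27 → (4, 'dbbabbcddabdddacbbbacababdbba')
  28 → (11, 'ddabdddacbbbacababdbba')
  29 → (16, 'ddacbbbacababdbba')
  30 → (3, 'ddbbabbcddabdddacbbbacababdbba')
  31 → (15, 'dddacbbbacababdbba')
  32 → (2, 'dddbbabbcddabdddacbbbacababdbba')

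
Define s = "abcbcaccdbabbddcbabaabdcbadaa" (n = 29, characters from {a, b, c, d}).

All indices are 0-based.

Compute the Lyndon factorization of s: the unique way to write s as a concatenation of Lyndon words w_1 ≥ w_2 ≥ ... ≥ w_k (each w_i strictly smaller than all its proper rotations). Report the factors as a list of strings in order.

emit factor 1: 'abcbcaccdb' (i=0, period=10)
emit factor 2: 'abbddcb' (i=10, period=7)
emit factor 3: 'ab' (i=17, period=2)
emit factor 4: 'aabdcbad' (i=19, period=8)
emit factor 5: 'a' (i=27, period=1)
emit factor 6: 'a' (i=28, period=1)

["abcbcaccdb", "abbddcb", "ab", "aabdcbad", "a", "a"]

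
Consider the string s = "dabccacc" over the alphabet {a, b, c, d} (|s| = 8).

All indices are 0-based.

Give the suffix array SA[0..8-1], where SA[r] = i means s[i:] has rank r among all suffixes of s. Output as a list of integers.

sorted suffixes:
  #0 SA[0]=1  'abccacc'
  #1 SA[1]=5  'acc'
  #2 SA[2]=2  'bccacc'
  #3 SA[3]=7  'c'
  #4 SA[4]=4  'cacc'
  #5 SA[5]=6  'cc'
  #6 SA[6]=3  'ccacc'
  #7 SA[7]=0  'dabccacc'

[1, 5, 2, 7, 4, 6, 3, 0]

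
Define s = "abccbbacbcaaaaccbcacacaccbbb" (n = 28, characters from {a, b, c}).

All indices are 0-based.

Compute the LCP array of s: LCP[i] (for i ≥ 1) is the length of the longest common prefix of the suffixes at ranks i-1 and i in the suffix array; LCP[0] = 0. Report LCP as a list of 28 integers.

[0, 3, 2, 1, 1, 4, 2, 2, 4, 0, 1, 1, 2, 2, 1, 3, 2, 0, 2, 5, 3, 1, 3, 2, 4, 1, 4, 3]

sorted suffixes:
  #0 SA[0]=10  'aaaaccbcacacaccbbb'
  #1 SA[1]=11  'aaaccbcacacaccbbb'
  #2 SA[2]=12  'aaccbcacacaccbbb'
  #3 SA[3]=0  'abccbbacbcaaaaccbcacacaccbbb'
  #4 SA[4]=18  'acacaccbbb'
  #5 SA[5]=20  'acaccbbb'
  #6 SA[6]=6  'acbcaaaaccbcacacaccbbb'
  #7 SA[7]=22  'accbbb'
  #8 SA[8]=13  'accbcacacaccbbb'
  #9 SA[9]=27  'b'
  #10 SA[10]=5  'bacbcaaaaccbcacacaccbbb'
  #11 SA[11]=26  'bb'
  #12 SA[12]=4  'bbacbcaaaaccbcacacaccbbb'
  #13 SA[13]=25  'bbb'
  #14 SA[14]=8  'bcaaaaccbcacacaccbbb'
  #15 SA[15]=16  'bcacacaccbbb'
  #16 SA[16]=1  'bccbbacbcaaaaccbcacacaccbbb'
  #17 SA[17]=9  'caaaaccbcacacaccbbb'
  #18 SA[18]=17  'cacacaccbbb'
  #19 SA[19]=19  'cacaccbbb'
  #20 SA[20]=21  'caccbbb'
  #21 SA[21]=3  'cbbacbcaaaaccbcacacaccbbb'
  #22 SA[22]=24  'cbbb'
  #23 SA[23]=7  'cbcaaaaccbcacacaccbbb'
  #24 SA[24]=15  'cbcacacaccbbb'
  #25 SA[25]=2  'ccbbacbcaaaaccbcacacaccbbb'
  #26 SA[26]=23  'ccbbb'
  #27 SA[27]=14  'ccbcacacaccbbb'

SA = [10, 11, 12, 0, 18, 20, 6, 22, 13, 27, 5, 26, 4, 25, 8, 16, 1, 9, 17, 19, 21, 3, 24, 7, 15, 2, 23, 14]
i: (SA[i-1],SA[i]) lcp shared
  1: (10,11) 3 'aaa'
  2: (11,12) 2 'aa'
  3: (12,0) 1 'a'
  4: (0,18) 1 'a'
  5: (18,20) 4 'acac'
  6: (20,6) 2 'ac'
  7: (6,22) 2 'ac'
  8: (22,13) 4 'accb'
  9: (13,27) 0 ''
  10: (27,5) 1 'b'
  11: (5,26) 1 'b'
  12: (26,4) 2 'bb'
  13: (4,25) 2 'bb'
  14: (25,8) 1 'b'
  15: (8,16) 3 'bca'
  16: (16,1) 2 'bc'
  17: (1,9) 0 ''
  18: (9,17) 2 'ca'
  19: (17,19) 5 'cacac'
  20: (19,21) 3 'cac'
  21: (21,3) 1 'c'
  22: (3,24) 3 'cbb'
  23: (24,7) 2 'cb'
  24: (7,15) 4 'cbca'
  25: (15,2) 1 'c'
  26: (2,23) 4 'ccbb'
  27: (23,14) 3 'ccb'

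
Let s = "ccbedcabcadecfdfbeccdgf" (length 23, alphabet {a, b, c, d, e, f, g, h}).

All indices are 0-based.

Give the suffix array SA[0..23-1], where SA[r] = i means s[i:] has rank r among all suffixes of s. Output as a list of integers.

sorted suffixes:
  #0 SA[0]=6  'abcadecfdfbeccdgf'
  #1 SA[1]=9  'adecfdfbeccdgf'
  #2 SA[2]=7  'bcadecfdfbeccdgf'
  #3 SA[3]=16  'beccdgf'
  #4 SA[4]=2  'bedcabcadecfdfbeccdgf'
  #5 SA[5]=5  'cabcadecfdfbeccdgf'
  #6 SA[6]=8  'cadecfdfbeccdgf'
  #7 SA[7]=1  'cbedcabcadecfdfbeccdgf'
  #8 SA[8]=0  'ccbedcabcadecfdfbeccdgf'
  #9 SA[9]=18  'ccdgf'
  #10 SA[10]=19  'cdgf'
  #11 SA[11]=12  'cfdfbeccdgf'
  #12 SA[12]=4  'dcabcadecfdfbeccdgf'
  #13 SA[13]=10  'decfdfbeccdgf'
  #14 SA[14]=14  'dfbeccdgf'
  #15 SA[15]=20  'dgf'
  #16 SA[16]=17  'eccdgf'
  #17 SA[17]=11  'ecfdfbeccdgf'
  #18 SA[18]=3  'edcabcadecfdfbeccdgf'
  #19 SA[19]=22  'f'
  #20 SA[20]=15  'fbeccdgf'
  #21 SA[21]=13  'fdfbeccdgf'
  #22 SA[22]=21  'gf'

[6, 9, 7, 16, 2, 5, 8, 1, 0, 18, 19, 12, 4, 10, 14, 20, 17, 11, 3, 22, 15, 13, 21]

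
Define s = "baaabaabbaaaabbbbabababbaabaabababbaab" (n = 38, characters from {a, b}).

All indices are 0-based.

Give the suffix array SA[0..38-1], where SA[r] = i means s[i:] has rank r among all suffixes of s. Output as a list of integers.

rank→(start, suffix):
  0 → (9, 'aaaabbbbabababbaabaabababbaab')
  1 → (1, 'aaabaabbaaaabbbbabababbaabaabababbaab')
  2 → (10, 'aaabbbbabababbaabaabababbaab')
  3 → (35, 'aab')
  4 → (24, 'aabaabababbaab')
  5 → (2, 'aabaabbaaaabbbbabababbaabaabababbaab')
  6 → (27, 'aabababbaab')
  7 → (5, 'aabbaaaabbbbabababbaabaabababbaab')
  8 → (11, 'aabbbbabababbaabaabababbaab')
  9 → (36, 'ab')
  10 → (25, 'abaabababbaab')
  11 → (3, 'abaabbaaaabbbbabababbaabaabababbaab')
  12 → (28, 'abababbaab')
  13 → (17, 'abababbaabaabababbaab')
  14 → (30, 'ababbaab')
  15 → (19, 'ababbaabaabababbaab')
  16 → (6, 'abbaaaabbbbabababbaabaabababbaab')
  17 → (32, 'abbaab')
  18 → (21, 'abbaabaabababbaab')
  19 → (12, 'abbbbabababbaabaabababbaab')
  20 → (37, 'b')
  21 → (8, 'baaaabbbbabababbaabaabababbaab')
  22 → (0, 'baaabaabbaaaabbbbabababbaabaabababbaab')
  23 → (34, 'baab')
  24 → (23, 'baabaabababbaab')
  25 → (26, 'baabababbaab')
  26 → (4, 'baabbaaaabbbbabababbaabaabababbaab')
  27 → (16, 'babababbaabaabababbaab')
  28 → (29, 'bababbaab')
  29 → (18, 'bababbaabaabababbaab')
  30 → (31, 'babbaab')
  31 → (20, 'babbaabaabababbaab')
  32 → (7, 'bbaaaabbbbabababbaabaabababbaab')
  33 → (33, 'bbaab')
  34 → (22, 'bbaabaabababbaab')
  35 → (15, 'bbabababbaabaabababbaab')
  36 → (14, 'bbbabababbaabaabababbaab')
  37 → (13, 'bbbbabababbaabaabababbaab')

[9, 1, 10, 35, 24, 2, 27, 5, 11, 36, 25, 3, 28, 17, 30, 19, 6, 32, 21, 12, 37, 8, 0, 34, 23, 26, 4, 16, 29, 18, 31, 20, 7, 33, 22, 15, 14, 13]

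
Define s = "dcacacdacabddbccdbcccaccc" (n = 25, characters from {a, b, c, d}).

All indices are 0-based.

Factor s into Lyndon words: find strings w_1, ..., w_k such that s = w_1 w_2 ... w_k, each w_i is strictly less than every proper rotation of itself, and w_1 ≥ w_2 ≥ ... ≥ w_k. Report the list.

emit factor 1: 'd' (i=0, period=1)
emit factor 2: 'c' (i=1, period=1)
emit factor 3: 'acacd' (i=2, period=5)
emit factor 4: 'ac' (i=7, period=2)
emit factor 5: 'abddbccdbcccaccc' (i=9, period=16)

["d", "c", "acacd", "ac", "abddbccdbcccaccc"]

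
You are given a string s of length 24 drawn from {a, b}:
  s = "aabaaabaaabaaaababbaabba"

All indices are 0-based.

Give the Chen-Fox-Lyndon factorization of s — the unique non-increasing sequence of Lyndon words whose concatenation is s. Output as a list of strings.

emit factor 1: 'aab' (i=0, period=3)
emit factor 2: 'aaab' (i=3, period=4)
emit factor 3: 'aaab' (i=7, period=4)
emit factor 4: 'aaaababbaabb' (i=11, period=12)
emit factor 5: 'a' (i=23, period=1)

["aab", "aaab", "aaab", "aaaababbaabb", "a"]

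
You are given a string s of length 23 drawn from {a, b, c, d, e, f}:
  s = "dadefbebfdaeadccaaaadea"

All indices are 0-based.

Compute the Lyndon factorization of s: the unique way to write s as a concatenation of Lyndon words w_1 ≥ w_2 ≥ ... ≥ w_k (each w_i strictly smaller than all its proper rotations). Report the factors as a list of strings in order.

["d", "adefbebfdae", "adcc", "aaaade", "a"]

emit factor 1: 'd' (i=0, period=1)
emit factor 2: 'adefbebfdae' (i=1, period=11)
emit factor 3: 'adcc' (i=12, period=4)
emit factor 4: 'aaaade' (i=16, period=6)
emit factor 5: 'a' (i=22, period=1)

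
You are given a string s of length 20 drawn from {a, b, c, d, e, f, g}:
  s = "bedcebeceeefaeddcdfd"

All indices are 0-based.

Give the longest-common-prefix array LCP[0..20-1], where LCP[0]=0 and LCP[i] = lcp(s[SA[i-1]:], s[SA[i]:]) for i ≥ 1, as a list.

[0, 0, 2, 0, 1, 2, 0, 1, 2, 1, 1, 0, 1, 1, 2, 1, 2, 1, 0, 1]

rank→(start, suffix):
  0 → (12, 'aeddcdfd')
  1 → (5, 'beceeefaeddcdfd')
  2 → (0, 'bedcebeceeefaeddcdfd')
  3 → (16, 'cdfd')
  4 → (3, 'cebeceeefaeddcdfd')
  5 → (7, 'ceeefaeddcdfd')
  6 → (19, 'd')
  7 → (15, 'dcdfd')
  8 → (2, 'dcebeceeefaeddcdfd')
  9 → (14, 'ddcdfd')
  10 → (17, 'dfd')
  11 → (4, 'ebeceeefaeddcdfd')
  12 → (6, 'eceeefaeddcdfd')
  13 → (1, 'edcebeceeefaeddcdfd')
  14 → (13, 'eddcdfd')
  15 → (8, 'eeefaeddcdfd')
  16 → (9, 'eefaeddcdfd')
  17 → (10, 'efaeddcdfd')
  18 → (11, 'faeddcdfd')
  19 → (18, 'fd')

SA = [12, 5, 0, 16, 3, 7, 19, 15, 2, 14, 17, 4, 6, 1, 13, 8, 9, 10, 11, 18]
i: (SA[i-1],SA[i]) lcp shared
  1: (12,5) 0 ''
  2: (5,0) 2 'be'
  3: (0,16) 0 ''
  4: (16,3) 1 'c'
  5: (3,7) 2 'ce'
  6: (7,19) 0 ''
  7: (19,15) 1 'd'
  8: (15,2) 2 'dc'
  9: (2,14) 1 'd'
  10: (14,17) 1 'd'
  11: (17,4) 0 ''
  12: (4,6) 1 'e'
  13: (6,1) 1 'e'
  14: (1,13) 2 'ed'
  15: (13,8) 1 'e'
  16: (8,9) 2 'ee'
  17: (9,10) 1 'e'
  18: (10,11) 0 ''
  19: (11,18) 1 'f'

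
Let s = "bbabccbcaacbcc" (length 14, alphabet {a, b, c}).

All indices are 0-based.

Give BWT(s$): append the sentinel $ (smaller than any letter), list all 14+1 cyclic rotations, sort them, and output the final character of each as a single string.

ccbab$ccacbcabb

rank  rotation         last
    0  $bbabccbcaacbcc  c
    1  aacbcc$bbabccbc  c
    2  abccbcaacbcc$bb  b
    3  acbcc$bbabccbca  a
    4  babccbcaacbcc$b  b
    5  bbabccbcaacbcc$  $
    6  bcaacbcc$bbabcc  c
    7  bcc$bbabccbcaac  c
    8  bccbcaacbcc$bba  a
    9  c$bbabccbcaacbc  c
   10  caacbcc$bbabccb  b
   11  cbcaacbcc$bbabc  c
   12  cbcc$bbabccbcaa  a
   13  cc$bbabccbcaacb  b
   14  ccbcaacbcc$bbab  b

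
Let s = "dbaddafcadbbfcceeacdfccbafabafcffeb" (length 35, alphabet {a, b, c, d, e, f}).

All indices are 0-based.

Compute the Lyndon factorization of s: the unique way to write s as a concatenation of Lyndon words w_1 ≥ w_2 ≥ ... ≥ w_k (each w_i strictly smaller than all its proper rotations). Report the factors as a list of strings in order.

emit factor 1: 'd' (i=0, period=1)
emit factor 2: 'b' (i=1, period=1)
emit factor 3: 'addafc' (i=2, period=6)
emit factor 4: 'adbbfccee' (i=8, period=9)
emit factor 5: 'acdfccbaf' (i=17, period=9)
emit factor 6: 'abafcffeb' (i=26, period=9)

["d", "b", "addafc", "adbbfccee", "acdfccbaf", "abafcffeb"]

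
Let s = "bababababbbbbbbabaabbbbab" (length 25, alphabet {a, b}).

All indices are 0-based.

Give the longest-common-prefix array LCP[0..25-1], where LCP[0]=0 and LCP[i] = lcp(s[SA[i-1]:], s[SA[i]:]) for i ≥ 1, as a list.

rank | idx | suffix
   0 |  17 | aabbbbab
   1 |  23 | ab
   2 |  15 | abaabbbbab
   3 |   1 | ababababbbbbbbabaabbbbab
   4 |   3 | abababbbbbbbabaabbbbab
   5 |   5 | ababbbbbbbabaabbbbab
   6 |  18 | abbbbab
   7 |   7 | abbbbbbbabaabbbbab
   8 |  24 | b
   9 |  16 | baabbbbab
  10 |  22 | bab
  11 |  14 | babaabbbbab
  12 |   0 | bababababbbbbbbabaabbbbab
  13 |   2 | babababbbbbbbabaabbbbab
  14 |   4 | bababbbbbbbabaabbbbab
  15 |   6 | babbbbbbbabaabbbbab
  16 |  21 | bbab
  17 |  13 | bbabaabbbbab
  18 |  20 | bbbab
  19 |  12 | bbbabaabbbbab
  20 |  19 | bbbbab
  21 |  11 | bbbbabaabbbbab
  22 |  10 | bbbbbabaabbbbab
  23 |   9 | bbbbbbabaabbbbab
  24 |   8 | bbbbbbbabaabbbbab

SA = [17, 23, 15, 1, 3, 5, 18, 7, 24, 16, 22, 14, 0, 2, 4, 6, 21, 13, 20, 12, 19, 11, 10, 9, 8]
i: (SA[i-1],SA[i]) lcp shared
  1: (17,23) 1 'a'
  2: (23,15) 2 'ab'
  3: (15,1) 3 'aba'
  4: (1,3) 6 'ababab'
  5: (3,5) 4 'abab'
  6: (5,18) 2 'ab'
  7: (18,7) 5 'abbbb'
  8: (7,24) 0 ''
  9: (24,16) 1 'b'
  10: (16,22) 2 'ba'
  11: (22,14) 3 'bab'
  12: (14,0) 4 'baba'
  13: (0,2) 7 'bababab'
  14: (2,4) 5 'babab'
  15: (4,6) 3 'bab'
  16: (6,21) 1 'b'
  17: (21,13) 4 'bbab'
  18: (13,20) 2 'bb'
  19: (20,12) 5 'bbbab'
  20: (12,19) 3 'bbb'
  21: (19,11) 6 'bbbbab'
  22: (11,10) 4 'bbbb'
  23: (10,9) 5 'bbbbb'
  24: (9,8) 6 'bbbbbb'

[0, 1, 2, 3, 6, 4, 2, 5, 0, 1, 2, 3, 4, 7, 5, 3, 1, 4, 2, 5, 3, 6, 4, 5, 6]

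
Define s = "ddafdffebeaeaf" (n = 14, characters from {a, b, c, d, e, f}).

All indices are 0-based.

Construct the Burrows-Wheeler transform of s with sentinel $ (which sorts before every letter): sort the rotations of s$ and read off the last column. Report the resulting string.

feeded$fbafaafd

rank  rotation         last
    0  $ddafdffebeaeaf  f
    1  aeaf$ddafdffebe  e
    2  af$ddafdffebeae  e
    3  afdffebeaeaf$dd  d
    4  beaeaf$ddafdffe  e
    5  dafdffebeaeaf$d  d
    6  ddafdffebeaeaf$  $
    7  dffebeaeaf$ddaf  f
    8  eaeaf$ddafdffeb  b
    9  eaf$ddafdffebea  a
   10  ebeaeaf$ddafdff  f
   11  f$ddafdffebeaea  a
   12  fdffebeaeaf$dda  a
   13  febeaeaf$ddafdf  f
   14  ffebeaeaf$ddafd  d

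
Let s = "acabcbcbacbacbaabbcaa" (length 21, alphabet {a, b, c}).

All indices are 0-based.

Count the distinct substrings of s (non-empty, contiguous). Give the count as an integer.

190

sorted suffixes:
  #0 SA[0]=20  'a'
  #1 SA[1]=19  'aa'
  #2 SA[2]=14  'aabbcaa'
  #3 SA[3]=15  'abbcaa'
  #4 SA[4]=2  'abcbcbacbacbaabbcaa'
  #5 SA[5]=0  'acabcbcbacbacbaabbcaa'
  #6 SA[6]=11  'acbaabbcaa'
  #7 SA[7]=8  'acbacbaabbcaa'
  #8 SA[8]=13  'baabbcaa'
  #9 SA[9]=10  'bacbaabbcaa'
  #10 SA[10]=7  'bacbacbaabbcaa'
  #11 SA[11]=16  'bbcaa'
  #12 SA[12]=17  'bcaa'
  #13 SA[13]=5  'bcbacbacbaabbcaa'
  #14 SA[14]=3  'bcbcbacbacbaabbcaa'
  #15 SA[15]=18  'caa'
  #16 SA[16]=1  'cabcbcbacbacbaabbcaa'
  #17 SA[17]=12  'cbaabbcaa'
  #18 SA[18]=9  'cbacbaabbcaa'
  #19 SA[19]=6  'cbacbacbaabbcaa'
  #20 SA[20]=4  'cbcbacbacbaabbcaa'

SA = [20, 19, 14, 15, 2, 0, 11, 8, 13, 10, 7, 16, 17, 5, 3, 18, 1, 12, 9, 6, 4]
i: (SA[i-1],SA[i]) lcp shared
  1: (20,19) 1 'a'
  2: (19,14) 2 'aa'
  3: (14,15) 1 'a'
  4: (15,2) 2 'ab'
  5: (2,0) 1 'a'
  6: (0,11) 2 'ac'
  7: (11,8) 4 'acba'
  8: (8,13) 0 ''
  9: (13,10) 2 'ba'
  10: (10,7) 5 'bacba'
  11: (7,16) 1 'b'
  12: (16,17) 1 'b'
  13: (17,5) 2 'bc'
  14: (5,3) 3 'bcb'
  15: (3,18) 0 ''
  16: (18,1) 2 'ca'
  17: (1,12) 1 'c'
  18: (12,9) 3 'cba'
  19: (9,6) 6 'cbacba'
  20: (6,4) 2 'cb'

n(n+1)/2 = 21·22/2 = 231
Σ LCP = 0 + 1 + 2 + 1 + 2 + 1 + 2 + 4 + 0 + 2 + 5 + 1 + 1 + 2 + 3 + 0 + 2 + 1 + 3 + 6 + 2 = 41
distinct = 231 − 41 = 190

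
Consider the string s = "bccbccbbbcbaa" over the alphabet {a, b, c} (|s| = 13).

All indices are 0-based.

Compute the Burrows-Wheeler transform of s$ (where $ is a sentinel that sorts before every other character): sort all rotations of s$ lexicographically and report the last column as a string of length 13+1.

aabccbbc$bccbb

rank  rotation        last
    0  $bccbccbbbcbaa  a
    1  a$bccbccbbbcba  a
    2  aa$bccbccbbbcb  b
    3  baa$bccbccbbbc  c
    4  bbbcbaa$bccbcc  c
    5  bbcbaa$bccbccb  b
    6  bcbaa$bccbccbb  b
    7  bccbbbcbaa$bcc  c
    8  bccbccbbbcbaa$  $
    9  cbaa$bccbccbbb  b
   10  cbbbcbaa$bccbc  c
   11  cbccbbbcbaa$bc  c
   12  ccbbbcbaa$bccb  b
   13  ccbccbbbcbaa$b  b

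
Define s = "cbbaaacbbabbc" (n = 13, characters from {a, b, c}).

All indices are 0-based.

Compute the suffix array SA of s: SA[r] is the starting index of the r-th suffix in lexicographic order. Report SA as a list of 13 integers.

rank→(start, suffix):
  0 → (3, 'aaacbbabbc')
  1 → (4, 'aacbbabbc')
  2 → (9, 'abbc')
  3 → (5, 'acbbabbc')
  4 → (2, 'baaacbbabbc')
  5 → (8, 'babbc')
  6 → (1, 'bbaaacbbabbc')
  7 → (7, 'bbabbc')
  8 → (10, 'bbc')
  9 → (11, 'bc')
  10 → (12, 'c')
  11 → (0, 'cbbaaacbbabbc')
  12 → (6, 'cbbabbc')

[3, 4, 9, 5, 2, 8, 1, 7, 10, 11, 12, 0, 6]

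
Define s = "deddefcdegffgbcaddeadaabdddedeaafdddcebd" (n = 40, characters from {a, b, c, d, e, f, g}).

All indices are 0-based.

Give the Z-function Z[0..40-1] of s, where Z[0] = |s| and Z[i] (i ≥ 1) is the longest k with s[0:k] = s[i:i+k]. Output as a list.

[40, 0, 1, 2, 0, 0, 0, 2, 0, 0, 0, 0, 0, 0, 0, 0, 1, 2, 0, 0, 1, 0, 0, 0, 1, 1, 3, 0, 2, 0, 0, 0, 0, 1, 1, 1, 0, 0, 0, 1]

Z[0]=40
i=1: i≥r, start 0; Z[1]=0
i=2: i≥r, start 0; Z[2]=1 grow→box=[2,3)
i=3: i≥r, start 0; Z[3]=2 grow→box=[3,5)
i=4: min(r-i=1, Z[1]=0)=0; Z[4]=0
i=5: i≥r, start 0; Z[5]=0
i=6: i≥r, start 0; Z[6]=0
i=7: i≥r, start 0; Z[7]=2 grow→box=[7,9)
i=8: min(r-i=1, Z[1]=0)=0; Z[8]=0
i=9: i≥r, start 0; Z[9]=0
i=10: i≥r, start 0; Z[10]=0
i=11: i≥r, start 0; Z[11]=0
i=12: i≥r, start 0; Z[12]=0
i=13: i≥r, start 0; Z[13]=0
i=14: i≥r, start 0; Z[14]=0
i=15: i≥r, start 0; Z[15]=0
i=16: i≥r, start 0; Z[16]=1 grow→box=[16,17)
i=17: i≥r, start 0; Z[17]=2 grow→box=[17,19)
i=18: min(r-i=1, Z[1]=0)=0; Z[18]=0
i=19: i≥r, start 0; Z[19]=0
i=20: i≥r, start 0; Z[20]=1 grow→box=[20,21)
i=21: i≥r, start 0; Z[21]=0
i=22: i≥r, start 0; Z[22]=0
i=23: i≥r, start 0; Z[23]=0
i=24: i≥r, start 0; Z[24]=1 grow→box=[24,25)
i=25: i≥r, start 0; Z[25]=1 grow→box=[25,26)
i=26: i≥r, start 0; Z[26]=3 grow→box=[26,29)
i=27: min(r-i=2, Z[1]=0)=0; Z[27]=0
i=28: min(r-i=1, Z[2]=1)=1; Z[28]=2 grow→box=[28,30)
i=29: min(r-i=1, Z[1]=0)=0; Z[29]=0
i=30: i≥r, start 0; Z[30]=0
i=31: i≥r, start 0; Z[31]=0
i=32: i≥r, start 0; Z[32]=0
i=33: i≥r, start 0; Z[33]=1 grow→box=[33,34)
i=34: i≥r, start 0; Z[34]=1 grow→box=[34,35)
i=35: i≥r, start 0; Z[35]=1 grow→box=[35,36)
i=36: i≥r, start 0; Z[36]=0
i=37: i≥r, start 0; Z[37]=0
i=38: i≥r, start 0; Z[38]=0
i=39: i≥r, start 0; Z[39]=1 grow→box=[39,40)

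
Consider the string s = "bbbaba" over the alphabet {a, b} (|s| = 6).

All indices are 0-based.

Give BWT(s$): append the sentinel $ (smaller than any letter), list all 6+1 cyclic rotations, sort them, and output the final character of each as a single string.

rank  rotation last
    0  $bbbaba  a
    1  a$bbbab  b
    2  aba$bbb  b
    3  ba$bbba  a
    4  baba$bb  b
    5  bbaba$b  b
    6  bbbaba$  $

abbabb$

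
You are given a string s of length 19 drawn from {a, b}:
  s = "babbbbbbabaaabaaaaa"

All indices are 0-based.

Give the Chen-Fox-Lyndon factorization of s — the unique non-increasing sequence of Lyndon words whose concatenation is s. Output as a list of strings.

emit factor 1: 'b' (i=0, period=1)
emit factor 2: 'abbbbbb' (i=1, period=7)
emit factor 3: 'ab' (i=8, period=2)
emit factor 4: 'aaab' (i=10, period=4)
emit factor 5: 'a' (i=14, period=1)
emit factor 6: 'a' (i=15, period=1)
emit factor 7: 'a' (i=16, period=1)
emit factor 8: 'a' (i=17, period=1)
emit factor 9: 'a' (i=18, period=1)

["b", "abbbbbb", "ab", "aaab", "a", "a", "a", "a", "a"]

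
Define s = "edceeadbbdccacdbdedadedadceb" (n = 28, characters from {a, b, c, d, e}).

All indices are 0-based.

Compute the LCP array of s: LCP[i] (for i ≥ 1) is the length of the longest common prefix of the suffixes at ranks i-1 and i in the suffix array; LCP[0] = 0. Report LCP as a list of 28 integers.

rank→(start, suffix):
  0 → (12, 'acdbdedadedadceb')
  1 → (5, 'adbbdccacdbdedadedadceb')
  2 → (23, 'adceb')
  3 → (19, 'adedadceb')
  4 → (27, 'b')
  5 → (7, 'bbdccacdbdedadedadceb')
  6 → (8, 'bdccacdbdedadedadceb')
  7 → (15, 'bdedadedadceb')
  8 → (11, 'cacdbdedadedadceb')
  9 → (10, 'ccacdbdedadedadceb')
  10 → (13, 'cdbdedadedadceb')
  11 → (25, 'ceb')
  12 → (2, 'ceeadbbdccacdbdedadedadceb')
  13 → (22, 'dadceb')
  14 → (18, 'dadedadceb')
  15 → (6, 'dbbdccacdbdedadedadceb')
  16 → (14, 'dbdedadedadceb')
  17 → (9, 'dccacdbdedadedadceb')
  18 → (24, 'dceb')
  19 → (1, 'dceeadbbdccacdbdedadedadceb')
  20 → (20, 'dedadceb')
  21 → (16, 'dedadedadceb')
  22 → (4, 'eadbbdccacdbdedadedadceb')
  23 → (26, 'eb')
  24 → (21, 'edadceb')
  25 → (17, 'edadedadceb')
  26 → (0, 'edceeadbbdccacdbdedadedadceb')
  27 → (3, 'eeadbbdccacdbdedadedadceb')

SA = [12, 5, 23, 19, 27, 7, 8, 15, 11, 10, 13, 25, 2, 22, 18, 6, 14, 9, 24, 1, 20, 16, 4, 26, 21, 17, 0, 3]
[i] adj suffixes → lcp
  [1] 12/5 → 1 ('a')
  [2] 5/23 → 2 ('ad')
  [3] 23/19 → 2 ('ad')
  [4] 19/27 → 0 ('')
  [5] 27/7 → 1 ('b')
  [6] 7/8 → 1 ('b')
  [7] 8/15 → 2 ('bd')
  [8] 15/11 → 0 ('')
  [9] 11/10 → 1 ('c')
  [10] 10/13 → 1 ('c')
  [11] 13/25 → 1 ('c')
  [12] 25/2 → 2 ('ce')
  [13] 2/22 → 0 ('')
  [14] 22/18 → 3 ('dad')
  [15] 18/6 → 1 ('d')
  [16] 6/14 → 2 ('db')
  [17] 14/9 → 1 ('d')
  [18] 9/24 → 2 ('dc')
  [19] 24/1 → 3 ('dce')
  [20] 1/20 → 1 ('d')
  [21] 20/16 → 5 ('dedad')
  [22] 16/4 → 0 ('')
  [23] 4/26 → 1 ('e')
  [24] 26/21 → 1 ('e')
  [25] 21/17 → 4 ('edad')
  [26] 17/0 → 2 ('ed')
  [27] 0/3 → 1 ('e')

[0, 1, 2, 2, 0, 1, 1, 2, 0, 1, 1, 1, 2, 0, 3, 1, 2, 1, 2, 3, 1, 5, 0, 1, 1, 4, 2, 1]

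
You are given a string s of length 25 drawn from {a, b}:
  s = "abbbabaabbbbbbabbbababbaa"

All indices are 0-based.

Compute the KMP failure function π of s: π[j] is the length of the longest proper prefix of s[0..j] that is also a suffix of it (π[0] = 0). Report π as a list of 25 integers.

[0, 0, 0, 0, 1, 2, 1, 1, 2, 3, 4, 0, 0, 0, 1, 2, 3, 4, 5, 6, 7, 2, 3, 1, 1]

π[0] = 0
j=1 s[j]='b': π[1]=0 (border '')
j=2 s[j]='b': π[2]=0 (border '')
j=3 s[j]='b': π[3]=0 (border '')
j=4 s[j]='a': π[4]=1 (border 'a')
j=5 s[j]='b': π[5]=2 (border 'ab')
j=6 s[j]='a': k: 2→0; π[6]=1 (border 'a')
j=7 s[j]='a': k: 1→0; π[7]=1 (border 'a')
j=8 s[j]='b': π[8]=2 (border 'ab')
j=9 s[j]='b': π[9]=3 (border 'abb')
j=10 s[j]='b': π[10]=4 (border 'abbb')
j=11 s[j]='b': k: 4→0; π[11]=0 (border '')
j=12 s[j]='b': π[12]=0 (border '')
j=13 s[j]='b': π[13]=0 (border '')
j=14 s[j]='a': π[14]=1 (border 'a')
j=15 s[j]='b': π[15]=2 (border 'ab')
j=16 s[j]='b': π[16]=3 (border 'abb')
j=17 s[j]='b': π[17]=4 (border 'abbb')
j=18 s[j]='a': π[18]=5 (border 'abbba')
j=19 s[j]='b': π[19]=6 (border 'abbbab')
j=20 s[j]='a': π[20]=7 (border 'abbbaba')
j=21 s[j]='b': k: 7→1; π[21]=2 (border 'ab')
j=22 s[j]='b': π[22]=3 (border 'abb')
j=23 s[j]='a': k: 3→0; π[23]=1 (border 'a')
j=24 s[j]='a': k: 1→0; π[24]=1 (border 'a')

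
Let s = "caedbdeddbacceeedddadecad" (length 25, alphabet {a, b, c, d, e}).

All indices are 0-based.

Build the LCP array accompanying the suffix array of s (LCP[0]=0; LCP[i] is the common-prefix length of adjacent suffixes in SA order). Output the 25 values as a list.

rank→(start, suffix):
  0 → (10, 'acceeedddadecad')
  1 → (23, 'ad')
  2 → (19, 'adecad')
  3 → (1, 'aedbdeddbacceeedddadecad')
  4 → (9, 'bacceeedddadecad')
  5 → (4, 'bdeddbacceeedddadecad')
  6 → (22, 'cad')
  7 → (0, 'caedbdeddbacceeedddadecad')
  8 → (11, 'cceeedddadecad')
  9 → (12, 'ceeedddadecad')
  10 → (24, 'd')
  11 → (18, 'dadecad')
  12 → (8, 'dbacceeedddadecad')
  13 → (3, 'dbdeddbacceeedddadecad')
  14 → (17, 'ddadecad')
  15 → (7, 'ddbacceeedddadecad')
  16 → (16, 'dddadecad')
  17 → (20, 'decad')
  18 → (5, 'deddbacceeedddadecad')
  19 → (21, 'ecad')
  20 → (2, 'edbdeddbacceeedddadecad')
  21 → (6, 'eddbacceeedddadecad')
  22 → (15, 'edddadecad')
  23 → (14, 'eedddadecad')
  24 → (13, 'eeedddadecad')

SA = [10, 23, 19, 1, 9, 4, 22, 0, 11, 12, 24, 18, 8, 3, 17, 7, 16, 20, 5, 21, 2, 6, 15, 14, 13]
[i] adj suffixes → lcp
  [1] 10/23 → 1 ('a')
  [2] 23/19 → 2 ('ad')
  [3] 19/1 → 1 ('a')
  [4] 1/9 → 0 ('')
  [5] 9/4 → 1 ('b')
  [6] 4/22 → 0 ('')
  [7] 22/0 → 2 ('ca')
  [8] 0/11 → 1 ('c')
  [9] 11/12 → 1 ('c')
  [10] 12/24 → 0 ('')
  [11] 24/18 → 1 ('d')
  [12] 18/8 → 1 ('d')
  [13] 8/3 → 2 ('db')
  [14] 3/17 → 1 ('d')
  [15] 17/7 → 2 ('dd')
  [16] 7/16 → 2 ('dd')
  [17] 16/20 → 1 ('d')
  [18] 20/5 → 2 ('de')
  [19] 5/21 → 0 ('')
  [20] 21/2 → 1 ('e')
  [21] 2/6 → 2 ('ed')
  [22] 6/15 → 3 ('edd')
  [23] 15/14 → 1 ('e')
  [24] 14/13 → 2 ('ee')

[0, 1, 2, 1, 0, 1, 0, 2, 1, 1, 0, 1, 1, 2, 1, 2, 2, 1, 2, 0, 1, 2, 3, 1, 2]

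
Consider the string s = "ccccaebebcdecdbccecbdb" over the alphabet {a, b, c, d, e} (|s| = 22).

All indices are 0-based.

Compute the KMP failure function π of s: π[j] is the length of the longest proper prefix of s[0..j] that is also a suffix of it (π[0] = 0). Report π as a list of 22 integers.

[0, 1, 2, 3, 0, 0, 0, 0, 0, 1, 0, 0, 1, 0, 0, 1, 2, 0, 1, 0, 0, 0]

π[0] = 0
j=1 s[j]='c': π[1]=1 (border 'c')
j=2 s[j]='c': π[2]=2 (border 'cc')
j=3 s[j]='c': π[3]=3 (border 'ccc')
j=4 s[j]='a': k: 3→2→1→0; π[4]=0 (border '')
j=5 s[j]='e': π[5]=0 (border '')
j=6 s[j]='b': π[6]=0 (border '')
j=7 s[j]='e': π[7]=0 (border '')
j=8 s[j]='b': π[8]=0 (border '')
j=9 s[j]='c': π[9]=1 (border 'c')
j=10 s[j]='d': k: 1→0; π[10]=0 (border '')
j=11 s[j]='e': π[11]=0 (border '')
j=12 s[j]='c': π[12]=1 (border 'c')
j=13 s[j]='d': k: 1→0; π[13]=0 (border '')
j=14 s[j]='b': π[14]=0 (border '')
j=15 s[j]='c': π[15]=1 (border 'c')
j=16 s[j]='c': π[16]=2 (border 'cc')
j=17 s[j]='e': k: 2→1→0; π[17]=0 (border '')
j=18 s[j]='c': π[18]=1 (border 'c')
j=19 s[j]='b': k: 1→0; π[19]=0 (border '')
j=20 s[j]='d': π[20]=0 (border '')
j=21 s[j]='b': π[21]=0 (border '')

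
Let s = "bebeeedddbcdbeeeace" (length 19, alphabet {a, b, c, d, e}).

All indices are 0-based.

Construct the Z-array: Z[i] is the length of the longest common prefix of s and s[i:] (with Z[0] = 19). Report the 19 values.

Z[0]=19
i=1: outside box; Z[1]=0
i=2: outside box; Z[2]=2 extend→box=[2,4)
i=3: min(r-i=1, Z[1]=0)=0; Z[3]=0
i=4: outside box; Z[4]=0
i=5: outside box; Z[5]=0
i=6: outside box; Z[6]=0
i=7: outside box; Z[7]=0
i=8: outside box; Z[8]=0
i=9: outside box; Z[9]=1 extend→box=[9,10)
i=10: outside box; Z[10]=0
i=11: outside box; Z[11]=0
i=12: outside box; Z[12]=2 extend→box=[12,14)
i=13: min(r-i=1, Z[1]=0)=0; Z[13]=0
i=14: outside box; Z[14]=0
i=15: outside box; Z[15]=0
i=16: outside box; Z[16]=0
i=17: outside box; Z[17]=0
i=18: outside box; Z[18]=0

[19, 0, 2, 0, 0, 0, 0, 0, 0, 1, 0, 0, 2, 0, 0, 0, 0, 0, 0]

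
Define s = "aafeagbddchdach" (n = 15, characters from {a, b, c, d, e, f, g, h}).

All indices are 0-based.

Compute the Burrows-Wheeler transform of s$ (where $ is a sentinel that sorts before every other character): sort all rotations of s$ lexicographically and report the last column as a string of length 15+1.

rank  rotation          last
    0  $aafeagbddchdach  h
    1  aafeagbddchdach$  $
    2  ach$aafeagbddchd  d
    3  afeagbddchdach$a  a
    4  agbddchdach$aafe  e
    5  bddchdach$aafeag  g
    6  ch$aafeagbddchda  a
    7  chdach$aafeagbdd  d
    8  dach$aafeagbddch  h
    9  dchdach$aafeagbd  d
   10  ddchdach$aafeagb  b
   11  eagbddchdach$aaf  f
   12  feagbddchdach$aa  a
   13  gbddchdach$aafea  a
   14  h$aafeagbddchdac  c
   15  hdach$aafeagbddc  c

h$daegadhdbfaacc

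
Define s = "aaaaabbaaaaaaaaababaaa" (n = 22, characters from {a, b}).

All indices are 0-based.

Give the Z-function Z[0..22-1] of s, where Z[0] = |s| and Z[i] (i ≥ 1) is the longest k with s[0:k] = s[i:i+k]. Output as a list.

Z[0]=22
i=1: i≥r, start 0; Z[1]=4 grow→box=[1,5)
i=2: min(r-i=3, Z[1]=4)=3; Z[2]=3
i=3: min(r-i=2, Z[2]=3)=2; Z[3]=2
i=4: min(r-i=1, Z[3]=2)=1; Z[4]=1
i=5: i≥r, start 0; Z[5]=0
i=6: i≥r, start 0; Z[6]=0
i=7: i≥r, start 0; Z[7]=5 grow→box=[7,12)
i=8: min(r-i=4, Z[1]=4)=4; Z[8]=5 grow→box=[8,13)
i=9: min(r-i=4, Z[1]=4)=4; Z[9]=5 grow→box=[9,14)
i=10: min(r-i=4, Z[1]=4)=4; Z[10]=5 grow→box=[10,15)
i=11: min(r-i=4, Z[1]=4)=4; Z[11]=6 grow→box=[11,17)
i=12: min(r-i=5, Z[1]=4)=4; Z[12]=4
i=13: min(r-i=4, Z[2]=3)=3; Z[13]=3
i=14: min(r-i=3, Z[3]=2)=2; Z[14]=2
i=15: min(r-i=2, Z[4]=1)=1; Z[15]=1
i=16: min(r-i=1, Z[5]=0)=0; Z[16]=0
i=17: i≥r, start 0; Z[17]=1 grow→box=[17,18)
i=18: i≥r, start 0; Z[18]=0
i=19: i≥r, start 0; Z[19]=3 grow→box=[19,22)
i=20: min(r-i=2, Z[1]=4)=2; Z[20]=2
i=21: min(r-i=1, Z[2]=3)=1; Z[21]=1

[22, 4, 3, 2, 1, 0, 0, 5, 5, 5, 5, 6, 4, 3, 2, 1, 0, 1, 0, 3, 2, 1]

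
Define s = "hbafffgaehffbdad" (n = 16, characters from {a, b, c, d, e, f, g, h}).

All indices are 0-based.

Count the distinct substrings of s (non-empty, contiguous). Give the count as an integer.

rank | idx | suffix
   0 |  14 | ad
   1 |   7 | aehffbdad
   2 |   2 | afffgaehffbdad
   3 |   1 | bafffgaehffbdad
   4 |  12 | bdad
   5 |  15 | d
   6 |  13 | dad
   7 |   8 | ehffbdad
   8 |  11 | fbdad
   9 |  10 | ffbdad
  10 |   3 | fffgaehffbdad
  11 |   4 | ffgaehffbdad
  12 |   5 | fgaehffbdad
  13 |   6 | gaehffbdad
  14 |   0 | hbafffgaehffbdad
  15 |   9 | hffbdad

SA = [14, 7, 2, 1, 12, 15, 13, 8, 11, 10, 3, 4, 5, 6, 0, 9]
i: (SA[i-1],SA[i]) lcp shared
  1: (14,7) 1 'a'
  2: (7,2) 1 'a'
  3: (2,1) 0 ''
  4: (1,12) 1 'b'
  5: (12,15) 0 ''
  6: (15,13) 1 'd'
  7: (13,8) 0 ''
  8: (8,11) 0 ''
  9: (11,10) 1 'f'
  10: (10,3) 2 'ff'
  11: (3,4) 2 'ff'
  12: (4,5) 1 'f'
  13: (5,6) 0 ''
  14: (6,0) 0 ''
  15: (0,9) 1 'h'

n(n+1)/2 = 16·17/2 = 136
Σ LCP = 0 + 1 + 1 + 0 + 1 + 0 + 1 + 0 + 0 + 1 + 2 + 2 + 1 + 0 + 0 + 1 = 11
distinct = 136 − 11 = 125

125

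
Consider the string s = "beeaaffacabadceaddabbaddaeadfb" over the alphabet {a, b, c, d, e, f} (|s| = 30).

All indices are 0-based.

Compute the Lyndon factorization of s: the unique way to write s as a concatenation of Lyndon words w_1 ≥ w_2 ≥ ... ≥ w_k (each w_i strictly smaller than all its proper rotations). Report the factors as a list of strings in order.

emit factor 1: 'bee' (i=0, period=3)
emit factor 2: 'aaffacabadceaddabbaddaeadfb' (i=3, period=27)

["bee", "aaffacabadceaddabbaddaeadfb"]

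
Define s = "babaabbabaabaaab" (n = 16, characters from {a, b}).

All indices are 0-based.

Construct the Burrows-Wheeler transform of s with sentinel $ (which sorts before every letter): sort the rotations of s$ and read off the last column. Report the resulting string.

rank  rotation           last
    0  $babaabbabaabaaab  b
    1  aaab$babaabbabaab  b
    2  aab$babaabbabaaba  a
    3  aabaaab$babaabbab  b
    4  aabbabaabaaab$bab  b
    5  ab$babaabbabaabaa  a
    6  abaaab$babaabbaba  a
    7  abaabaaab$babaabb  b
    8  abaabbabaabaaab$b  b
    9  abbabaabaaab$baba  a
   10  b$babaabbabaabaaa  a
   11  baaab$babaabbabaa  a
   12  baabaaab$babaabba  a
   13  baabbabaabaaab$ba  a
   14  babaabaaab$babaab  b
   15  babaabbabaabaaab$  $
   16  bbabaabaaab$babaa  a

bbabbaabbaaaaab$a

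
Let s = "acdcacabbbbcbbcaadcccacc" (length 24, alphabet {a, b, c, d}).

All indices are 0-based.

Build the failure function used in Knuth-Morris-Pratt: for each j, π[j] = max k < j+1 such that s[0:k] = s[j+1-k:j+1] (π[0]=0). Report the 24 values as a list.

π[0] = 0
j=1 s[j]='c': π[1]=0 (border '')
j=2 s[j]='d': π[2]=0 (border '')
j=3 s[j]='c': π[3]=0 (border '')
j=4 s[j]='a': π[4]=1 (border 'a')
j=5 s[j]='c': π[5]=2 (border 'ac')
j=6 s[j]='a': k: 2→0; π[6]=1 (border 'a')
j=7 s[j]='b': k: 1→0; π[7]=0 (border '')
j=8 s[j]='b': π[8]=0 (border '')
j=9 s[j]='b': π[9]=0 (border '')
j=10 s[j]='b': π[10]=0 (border '')
j=11 s[j]='c': π[11]=0 (border '')
j=12 s[j]='b': π[12]=0 (border '')
j=13 s[j]='b': π[13]=0 (border '')
j=14 s[j]='c': π[14]=0 (border '')
j=15 s[j]='a': π[15]=1 (border 'a')
j=16 s[j]='a': k: 1→0; π[16]=1 (border 'a')
j=17 s[j]='d': k: 1→0; π[17]=0 (border '')
j=18 s[j]='c': π[18]=0 (border '')
j=19 s[j]='c': π[19]=0 (border '')
j=20 s[j]='c': π[20]=0 (border '')
j=21 s[j]='a': π[21]=1 (border 'a')
j=22 s[j]='c': π[22]=2 (border 'ac')
j=23 s[j]='c': k: 2→0; π[23]=0 (border '')

[0, 0, 0, 0, 1, 2, 1, 0, 0, 0, 0, 0, 0, 0, 0, 1, 1, 0, 0, 0, 0, 1, 2, 0]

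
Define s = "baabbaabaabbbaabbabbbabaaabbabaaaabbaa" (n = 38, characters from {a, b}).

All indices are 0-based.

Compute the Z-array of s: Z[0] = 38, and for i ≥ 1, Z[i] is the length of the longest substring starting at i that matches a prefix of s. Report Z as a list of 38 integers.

Z[0]=38
i=1: fresh scan; Z[1]=0
i=2: fresh scan; Z[2]=0
i=3: fresh scan; Z[3]=1 scan→box=[3,4)
i=4: fresh scan; Z[4]=4 scan→box=[4,8)
i=5: min(r-i=3, Z[1]=0)=0; Z[5]=0
i=6: min(r-i=2, Z[2]=0)=0; Z[6]=0
i=7: min(r-i=1, Z[3]=1)=1; Z[7]=5 scan→box=[7,12)
i=8: min(r-i=4, Z[1]=0)=0; Z[8]=0
i=9: min(r-i=3, Z[2]=0)=0; Z[9]=0
i=10: min(r-i=2, Z[3]=1)=1; Z[10]=1
i=11: min(r-i=1, Z[4]=4)=1; Z[11]=1
i=12: fresh scan; Z[12]=6 scan→box=[12,18)
i=13: min(r-i=5, Z[1]=0)=0; Z[13]=0
i=14: min(r-i=4, Z[2]=0)=0; Z[14]=0
i=15: min(r-i=3, Z[3]=1)=1; Z[15]=1
i=16: min(r-i=2, Z[4]=4)=2; Z[16]=2
i=17: min(r-i=1, Z[5]=0)=0; Z[17]=0
i=18: fresh scan; Z[18]=1 scan→box=[18,19)
i=19: fresh scan; Z[19]=1 scan→box=[19,20)
i=20: fresh scan; Z[20]=2 scan→box=[20,22)
i=21: min(r-i=1, Z[1]=0)=0; Z[21]=0
i=22: fresh scan; Z[22]=3 scan→box=[22,25)
i=23: min(r-i=2, Z[1]=0)=0; Z[23]=0
i=24: min(r-i=1, Z[2]=0)=0; Z[24]=0
i=25: fresh scan; Z[25]=0
i=26: fresh scan; Z[26]=1 scan→box=[26,27)
i=27: fresh scan; Z[27]=2 scan→box=[27,29)
i=28: min(r-i=1, Z[1]=0)=0; Z[28]=0
i=29: fresh scan; Z[29]=3 scan→box=[29,32)
i=30: min(r-i=2, Z[1]=0)=0; Z[30]=0
i=31: min(r-i=1, Z[2]=0)=0; Z[31]=0
i=32: fresh scan; Z[32]=0
i=33: fresh scan; Z[33]=0
i=34: fresh scan; Z[34]=1 scan→box=[34,35)
i=35: fresh scan; Z[35]=3 scan→box=[35,38)
i=36: min(r-i=2, Z[1]=0)=0; Z[36]=0
i=37: min(r-i=1, Z[2]=0)=0; Z[37]=0

[38, 0, 0, 1, 4, 0, 0, 5, 0, 0, 1, 1, 6, 0, 0, 1, 2, 0, 1, 1, 2, 0, 3, 0, 0, 0, 1, 2, 0, 3, 0, 0, 0, 0, 1, 3, 0, 0]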